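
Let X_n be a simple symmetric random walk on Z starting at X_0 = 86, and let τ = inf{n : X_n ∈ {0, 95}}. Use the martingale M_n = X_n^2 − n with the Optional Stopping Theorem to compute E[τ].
E[τ] = 774

M_n = X_n^2 − n is a martingale (since E[X_{n+1}^2 | F_n] = X_n^2 + 1). By OST (τ has finite mean in a bounded region), E[M_τ] = E[M_0] = X_0^2 − 0 = 86^2 = 7396. Also E[M_τ] = E[X_τ^2] − E[τ]. The walk exits at 0 or 95, with P(hit 95 first) = 86/95, so E[X_τ^2] = 95^2 · 86/95 + 0 = 8170. Thus E[τ] = E[X_τ^2] − E[M_τ] = 8170 − 7396 = 774 = 86(95 − 86) = 774.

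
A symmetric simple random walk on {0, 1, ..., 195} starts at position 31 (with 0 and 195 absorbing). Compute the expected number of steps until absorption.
E[τ | X_0 = 31] = 5084

Let v_k = E[τ | X_0 = k]. Boundary: v_0 = v_195 = 0. Recurrence: v_k = 1 + (v_{k-1} + v_{k+1})/2 for 1 ≤ k ≤ 194. The particular solution to v_k − (v_{k-1} + v_{k+1})/2 = 1 is v_k = −k^2. Adding homogeneous solution A + B k and matching boundaries gives v_k = k (195 − k). Substituting k = 31: v_31 = 31 · 164 = 5084.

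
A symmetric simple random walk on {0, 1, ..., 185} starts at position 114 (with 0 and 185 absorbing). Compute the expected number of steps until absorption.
E[τ | X_0 = 114] = 8094

Let v_k = E[τ | X_0 = k]. Boundary: v_0 = v_185 = 0. Recurrence: v_k = 1 + (v_{k-1} + v_{k+1})/2 for 1 ≤ k ≤ 184. The particular solution to v_k − (v_{k-1} + v_{k+1})/2 = 1 is v_k = −k^2. Adding homogeneous solution A + B k and matching boundaries gives v_k = k (185 − k). Substituting k = 114: v_114 = 114 · 71 = 8094.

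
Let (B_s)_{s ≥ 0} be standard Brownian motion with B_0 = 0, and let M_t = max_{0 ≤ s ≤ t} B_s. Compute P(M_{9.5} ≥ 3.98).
P(M_{9.5} ≥ 3.98) = 2·P(B_{9.5} ≥ 3.98) = 2(1 − Φ(3.98/√9.5)) ≈ 0.1966

By the reflection principle for Brownian motion, P(M_t ≥ a) = 2 · P(B_t ≥ a) for a ≥ 0. Since B_t ~ N(0, t), P(B_t ≥ 3.98) = 1 − Φ(3.98/√t) = 1 − Φ(3.98/√9.5) = 1 − Φ(1.2913). So
  P(M_{9.5} ≥ 3.98) = 2(1 − Φ(1.2913)) ≈ 0.1966.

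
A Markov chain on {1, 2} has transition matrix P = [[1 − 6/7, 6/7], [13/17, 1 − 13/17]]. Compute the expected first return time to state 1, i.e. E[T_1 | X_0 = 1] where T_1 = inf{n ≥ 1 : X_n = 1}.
E[T_1 | X_0 = 1] = 1/π_1 = 193/91

For an irreducible recurrent Markov chain with stationary distribution π, E[T_i | X_0 = i] = 1/π_i (Kac's formula). Here π_1 = (13/17)/(6/7 + 13/17) = (13/17)/(193/119) = 91/193, so E[T_1 | X_0 = 1] = 1/π_1 = (6/7 + 13/17)/(13/17) = (193/119)/(13/17) = 193/91.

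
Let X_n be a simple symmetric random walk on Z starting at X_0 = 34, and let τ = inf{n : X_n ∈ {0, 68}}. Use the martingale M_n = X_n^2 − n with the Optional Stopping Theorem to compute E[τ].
E[τ] = 1156

M_n = X_n^2 − n is a martingale (since E[X_{n+1}^2 | F_n] = X_n^2 + 1). By OST (τ has finite mean in a bounded region), E[M_τ] = E[M_0] = X_0^2 − 0 = 34^2 = 1156. Also E[M_τ] = E[X_τ^2] − E[τ]. The walk exits at 0 or 68, with P(hit 68 first) = 34/68, so E[X_τ^2] = 68^2 · 34/68 + 0 = 2312. Thus E[τ] = E[X_τ^2] − E[M_τ] = 2312 − 1156 = 1156 = 34(68 − 34) = 1156.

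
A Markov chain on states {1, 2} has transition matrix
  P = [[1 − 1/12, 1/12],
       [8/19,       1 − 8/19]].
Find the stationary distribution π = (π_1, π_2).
π_1 = 96/115, π_2 = 19/115

Solve πP = π with π_1 + π_2 = 1. From πP = π: π_1 · (1 − 1/12) + π_2 · 8/19 = π_1 ⇒ π_2 · 8/19 = π_1 · 1/12 ⇒ π_2/π_1 = (1/12)/(8/19) = 19/96. Together with π_1 + π_2 = 1:
  π_1 = (8/19)/(1/12 + 8/19) = (8/19)/(115/228) = 96/115,
  π_2 = (1/12)/(1/12 + 8/19) = (1/12)/(115/228) = 19/115.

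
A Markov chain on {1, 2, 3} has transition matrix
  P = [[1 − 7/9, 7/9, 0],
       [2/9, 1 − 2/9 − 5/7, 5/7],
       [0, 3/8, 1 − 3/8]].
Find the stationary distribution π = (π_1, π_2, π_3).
π = (6/67, 21/67, 40/67)

This is a birth-death chain on three states, which satisfies detailed balance: π_1 · P_{12} = π_2 · P_{21} and π_2 · P_{23} = π_3 · P_{32}.
From π_1 · 7/9 = π_2 · 2/9: π_2/π_1 = (7/9)/(2/9) = 7/2.
From π_2 · 5/7 = π_3 · 3/8: π_3/π_2 = (5/7)/(3/8) = 40/21.
Take π_1 proportional to 1; then unnormalized π = (1, 7/2, 20/3). Normalize by dividing by the sum 67/6:
  π = (6/67, 21/67, 40/67).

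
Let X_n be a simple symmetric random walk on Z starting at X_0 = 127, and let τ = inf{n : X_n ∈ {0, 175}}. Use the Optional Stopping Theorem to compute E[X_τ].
E[X_τ] = 127

X_n is a martingale and τ is a bounded-mean stopping time (indeed τ is finite a.s. with bounded expectation since the walk is in a bounded region). By the OST, E[X_τ] = E[X_0] = 127. Equivalently: E[X_τ] = 175 · P(hit 175 first) + 0 · P(hit 0 first) = 175 · (127/175) = 127.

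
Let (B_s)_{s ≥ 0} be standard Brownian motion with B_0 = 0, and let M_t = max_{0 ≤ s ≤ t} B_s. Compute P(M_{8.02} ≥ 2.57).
P(M_{8.02} ≥ 2.57) = 2·P(B_{8.02} ≥ 2.57) = 2(1 − Φ(2.57/√8.02)) ≈ 0.3641

By the reflection principle for Brownian motion, P(M_t ≥ a) = 2 · P(B_t ≥ a) for a ≥ 0. Since B_t ~ N(0, t), P(B_t ≥ 2.57) = 1 − Φ(2.57/√t) = 1 − Φ(2.57/√8.02) = 1 − Φ(0.9075). So
  P(M_{8.02} ≥ 2.57) = 2(1 − Φ(0.9075)) ≈ 0.3641.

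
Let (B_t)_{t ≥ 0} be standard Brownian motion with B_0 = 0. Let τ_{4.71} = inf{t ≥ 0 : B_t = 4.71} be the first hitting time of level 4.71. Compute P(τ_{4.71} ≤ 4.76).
P(τ_{4.71} ≤ 4.76) = 2(1 − Φ(4.71/√4.76)) = 2(1 − Φ(2.1588)) ≈ 0.0309

By the reflection principle for standard BM, P(τ_b ≤ t) = 2 · P(B_t ≥ b). Since B_t ~ N(0, t), P(B_t ≥ 4.71) = 1 − Φ(4.71/√t) = 1 − Φ(4.71/√4.76) = 1 − Φ(2.1588) ≈ 0.01543. Doubling: P(τ_{4.71} ≤ 4.76) ≈ 2 · 0.01543 = 0.03086 ≈ 0.0309.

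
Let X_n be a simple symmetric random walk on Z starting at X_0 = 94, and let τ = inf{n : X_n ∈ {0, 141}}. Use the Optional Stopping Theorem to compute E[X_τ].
E[X_τ] = 94

X_n is a martingale and τ is a bounded-mean stopping time (indeed τ is finite a.s. with bounded expectation since the walk is in a bounded region). By the OST, E[X_τ] = E[X_0] = 94. Equivalently: E[X_τ] = 141 · P(hit 141 first) + 0 · P(hit 0 first) = 141 · (94/141) = 94.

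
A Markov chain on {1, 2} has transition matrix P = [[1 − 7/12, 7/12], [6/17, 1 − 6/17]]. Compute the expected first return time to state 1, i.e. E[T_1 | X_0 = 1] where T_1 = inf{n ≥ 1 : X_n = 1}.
E[T_1 | X_0 = 1] = 1/π_1 = 191/72

For an irreducible recurrent Markov chain with stationary distribution π, E[T_i | X_0 = i] = 1/π_i (Kac's formula). Here π_1 = (6/17)/(7/12 + 6/17) = (6/17)/(191/204) = 72/191, so E[T_1 | X_0 = 1] = 1/π_1 = (7/12 + 6/17)/(6/17) = (191/204)/(6/17) = 191/72.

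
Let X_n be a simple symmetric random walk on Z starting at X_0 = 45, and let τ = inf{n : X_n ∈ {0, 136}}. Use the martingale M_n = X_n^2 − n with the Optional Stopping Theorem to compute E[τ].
E[τ] = 4095

M_n = X_n^2 − n is a martingale (since E[X_{n+1}^2 | F_n] = X_n^2 + 1). By OST (τ has finite mean in a bounded region), E[M_τ] = E[M_0] = X_0^2 − 0 = 45^2 = 2025. Also E[M_τ] = E[X_τ^2] − E[τ]. The walk exits at 0 or 136, with P(hit 136 first) = 45/136, so E[X_τ^2] = 136^2 · 45/136 + 0 = 6120. Thus E[τ] = E[X_τ^2] − E[M_τ] = 6120 − 2025 = 4095 = 45(136 − 45) = 4095.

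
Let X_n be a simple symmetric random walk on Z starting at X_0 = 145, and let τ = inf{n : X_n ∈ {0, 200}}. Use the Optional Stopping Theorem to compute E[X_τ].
E[X_τ] = 145

X_n is a martingale and τ is a bounded-mean stopping time (indeed τ is finite a.s. with bounded expectation since the walk is in a bounded region). By the OST, E[X_τ] = E[X_0] = 145. Equivalently: E[X_τ] = 200 · P(hit 200 first) + 0 · P(hit 0 first) = 200 · (145/200) = 145.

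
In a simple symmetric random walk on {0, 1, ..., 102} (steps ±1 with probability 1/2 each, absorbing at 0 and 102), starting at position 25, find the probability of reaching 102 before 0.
P(hit 102 before 0) = 25/102

Let u_k = P(hit 102 before 0 | start at k). Then u_0 = 0, u_102 = 1, and u_k = u_{k-1}/2 + u_{k+1}/2 for 1 ≤ k ≤ 101. This harmonic recurrence is solved by u_k = k/102, giving u_25 = 25/102.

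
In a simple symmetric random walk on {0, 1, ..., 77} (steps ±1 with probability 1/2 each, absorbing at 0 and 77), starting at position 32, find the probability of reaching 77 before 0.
P(hit 77 before 0) = 32/77

Let u_k = P(hit 77 before 0 | start at k). Then u_0 = 0, u_77 = 1, and u_k = u_{k-1}/2 + u_{k+1}/2 for 1 ≤ k ≤ 76. This harmonic recurrence is solved by u_k = k/77, giving u_32 = 32/77.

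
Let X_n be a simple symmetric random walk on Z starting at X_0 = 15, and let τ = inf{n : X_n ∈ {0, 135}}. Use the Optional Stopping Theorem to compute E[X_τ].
E[X_τ] = 15

X_n is a martingale and τ is a bounded-mean stopping time (indeed τ is finite a.s. with bounded expectation since the walk is in a bounded region). By the OST, E[X_τ] = E[X_0] = 15. Equivalently: E[X_τ] = 135 · P(hit 135 first) + 0 · P(hit 0 first) = 135 · (15/135) = 15.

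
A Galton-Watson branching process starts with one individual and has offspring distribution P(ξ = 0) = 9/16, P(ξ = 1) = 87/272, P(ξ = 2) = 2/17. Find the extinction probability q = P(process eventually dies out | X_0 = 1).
q = 1

Mean offspring μ = 0·9/16 + 1·87/272 + 2·2/17 = 151/272 ≤ 1. For μ ≤ 1 with offspring not concentrated at 1, the Galton-Watson process goes extinct almost surely, so q = 1.
(Algebraic check: The pgf is f(s) = 9/16 + 87/272·s + 2/17·s². The extinction probability q is the smallest fixed point of f in [0, 1]. Setting s = f(s):
  2/17·s² + (87/272 − 1)·s + 9/16 = 0
  2/17·s² − (9/16 + 2/17)·s + 9/16 = 0
which factors as (s − 1)·(2/17·s − 9/16) = 0, giving roots s = 1 and s = (9/16)/(2/17) = 153/32. Since 153/32 ≥ 1, the smallest root in [0, 1] is s = 1.)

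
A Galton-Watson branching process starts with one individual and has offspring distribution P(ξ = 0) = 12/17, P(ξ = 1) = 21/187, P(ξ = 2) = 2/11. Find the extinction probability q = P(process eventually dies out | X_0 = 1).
q = 1

Mean offspring μ = 0·12/17 + 1·21/187 + 2·2/11 = 89/187 ≤ 1. For μ ≤ 1 with offspring not concentrated at 1, the Galton-Watson process goes extinct almost surely, so q = 1.
(Algebraic check: The pgf is f(s) = 12/17 + 21/187·s + 2/11·s². The extinction probability q is the smallest fixed point of f in [0, 1]. Setting s = f(s):
  2/11·s² + (21/187 − 1)·s + 12/17 = 0
  2/11·s² − (12/17 + 2/11)·s + 12/17 = 0
which factors as (s − 1)·(2/11·s − 12/17) = 0, giving roots s = 1 and s = (12/17)/(2/11) = 66/17. Since 66/17 ≥ 1, the smallest root in [0, 1] is s = 1.)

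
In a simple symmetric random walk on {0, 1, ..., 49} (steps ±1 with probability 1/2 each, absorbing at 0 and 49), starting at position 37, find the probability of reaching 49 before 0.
P(hit 49 before 0) = 37/49

Let u_k = P(hit 49 before 0 | start at k). Then u_0 = 0, u_49 = 1, and u_k = u_{k-1}/2 + u_{k+1}/2 for 1 ≤ k ≤ 48. This harmonic recurrence is solved by u_k = k/49, giving u_37 = 37/49.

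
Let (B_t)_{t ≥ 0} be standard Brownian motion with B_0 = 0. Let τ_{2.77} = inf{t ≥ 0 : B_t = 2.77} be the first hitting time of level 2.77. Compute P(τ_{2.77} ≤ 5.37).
P(τ_{2.77} ≤ 5.37) = 2(1 − Φ(2.77/√5.37)) = 2(1 − Φ(1.1953)) ≈ 0.2320

By the reflection principle for standard BM, P(τ_b ≤ t) = 2 · P(B_t ≥ b). Since B_t ~ N(0, t), P(B_t ≥ 2.77) = 1 − Φ(2.77/√t) = 1 − Φ(2.77/√5.37) = 1 − Φ(1.1953) ≈ 0.11598. Doubling: P(τ_{2.77} ≤ 5.37) ≈ 2 · 0.11598 = 0.23196 ≈ 0.2320.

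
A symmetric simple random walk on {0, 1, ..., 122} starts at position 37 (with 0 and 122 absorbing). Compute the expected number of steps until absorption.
E[τ | X_0 = 37] = 3145

Let v_k = E[τ | X_0 = k]. Boundary: v_0 = v_122 = 0. Recurrence: v_k = 1 + (v_{k-1} + v_{k+1})/2 for 1 ≤ k ≤ 121. The particular solution to v_k − (v_{k-1} + v_{k+1})/2 = 1 is v_k = −k^2. Adding homogeneous solution A + B k and matching boundaries gives v_k = k (122 − k). Substituting k = 37: v_37 = 37 · 85 = 3145.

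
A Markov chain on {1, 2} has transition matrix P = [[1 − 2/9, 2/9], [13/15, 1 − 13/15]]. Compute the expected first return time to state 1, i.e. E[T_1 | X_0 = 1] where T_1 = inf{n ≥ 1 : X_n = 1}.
E[T_1 | X_0 = 1] = 1/π_1 = 49/39

For an irreducible recurrent Markov chain with stationary distribution π, E[T_i | X_0 = i] = 1/π_i (Kac's formula). Here π_1 = (13/15)/(2/9 + 13/15) = (13/15)/(49/45) = 39/49, so E[T_1 | X_0 = 1] = 1/π_1 = (2/9 + 13/15)/(13/15) = (49/45)/(13/15) = 49/39.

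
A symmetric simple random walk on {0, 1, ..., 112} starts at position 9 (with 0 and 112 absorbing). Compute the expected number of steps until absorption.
E[τ | X_0 = 9] = 927

Let v_k = E[τ | X_0 = k]. Boundary: v_0 = v_112 = 0. Recurrence: v_k = 1 + (v_{k-1} + v_{k+1})/2 for 1 ≤ k ≤ 111. The particular solution to v_k − (v_{k-1} + v_{k+1})/2 = 1 is v_k = −k^2. Adding homogeneous solution A + B k and matching boundaries gives v_k = k (112 − k). Substituting k = 9: v_9 = 9 · 103 = 927.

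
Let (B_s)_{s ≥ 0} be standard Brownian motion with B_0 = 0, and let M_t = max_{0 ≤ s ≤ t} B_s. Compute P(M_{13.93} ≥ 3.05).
P(M_{13.93} ≥ 3.05) = 2·P(B_{13.93} ≥ 3.05) = 2(1 − Φ(3.05/√13.93)) ≈ 0.4138

By the reflection principle for Brownian motion, P(M_t ≥ a) = 2 · P(B_t ≥ a) for a ≥ 0. Since B_t ~ N(0, t), P(B_t ≥ 3.05) = 1 − Φ(3.05/√t) = 1 − Φ(3.05/√13.93) = 1 − Φ(0.8172). So
  P(M_{13.93} ≥ 3.05) = 2(1 − Φ(0.8172)) ≈ 0.4138.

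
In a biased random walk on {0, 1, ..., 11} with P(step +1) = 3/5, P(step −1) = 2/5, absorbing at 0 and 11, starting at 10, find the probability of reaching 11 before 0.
P(hit 11 before 0) = (1 − (2/3)^10) / (1 − (2/3)^11) = 174075/175099

Let u_k denote P(reach 11 before 0 | start at k). Boundary: u_0 = 0, u_11 = 1. Recurrence: u_k = 3/5·u_{k+1} + 2/5·u_{k-1} for 1 ≤ k ≤ 10. Try u_k = A + B·r^k with r = q/p = (2/5)/(3/5) = 2/3. Substitution satisfies the recurrence; boundary conditions give:
  u_k = (1 − r^k) / (1 − r^N) = (1 − (2/3)^10) / (1 − (2/3)^11) = 174075/175099.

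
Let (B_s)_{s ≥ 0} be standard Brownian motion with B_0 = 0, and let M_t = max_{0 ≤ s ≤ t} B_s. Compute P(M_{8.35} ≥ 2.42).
P(M_{8.35} ≥ 2.42) = 2·P(B_{8.35} ≥ 2.42) = 2(1 − Φ(2.42/√8.35)) ≈ 0.4023

By the reflection principle for Brownian motion, P(M_t ≥ a) = 2 · P(B_t ≥ a) for a ≥ 0. Since B_t ~ N(0, t), P(B_t ≥ 2.42) = 1 − Φ(2.42/√t) = 1 − Φ(2.42/√8.35) = 1 − Φ(0.8375). So
  P(M_{8.35} ≥ 2.42) = 2(1 − Φ(0.8375)) ≈ 0.4023.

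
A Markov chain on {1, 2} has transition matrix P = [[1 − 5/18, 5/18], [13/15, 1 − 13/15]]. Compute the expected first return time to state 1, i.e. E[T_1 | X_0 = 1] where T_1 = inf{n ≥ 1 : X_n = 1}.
E[T_1 | X_0 = 1] = 1/π_1 = 103/78

For an irreducible recurrent Markov chain with stationary distribution π, E[T_i | X_0 = i] = 1/π_i (Kac's formula). Here π_1 = (13/15)/(5/18 + 13/15) = (13/15)/(103/90) = 78/103, so E[T_1 | X_0 = 1] = 1/π_1 = (5/18 + 13/15)/(13/15) = (103/90)/(13/15) = 103/78.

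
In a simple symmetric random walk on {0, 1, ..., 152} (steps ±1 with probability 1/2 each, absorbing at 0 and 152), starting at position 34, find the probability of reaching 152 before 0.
P(hit 152 before 0) = 34/152 = 17/76

Let u_k = P(hit 152 before 0 | start at k). Then u_0 = 0, u_152 = 1, and u_k = u_{k-1}/2 + u_{k+1}/2 for 1 ≤ k ≤ 151. This harmonic recurrence is solved by u_k = k/152, giving u_34 = 34/152 = 17/76.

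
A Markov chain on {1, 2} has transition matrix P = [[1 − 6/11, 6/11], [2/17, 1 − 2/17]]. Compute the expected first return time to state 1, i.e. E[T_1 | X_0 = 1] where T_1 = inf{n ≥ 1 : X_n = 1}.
E[T_1 | X_0 = 1] = 1/π_1 = 62/11

For an irreducible recurrent Markov chain with stationary distribution π, E[T_i | X_0 = i] = 1/π_i (Kac's formula). Here π_1 = (2/17)/(6/11 + 2/17) = (2/17)/(124/187) = 11/62, so E[T_1 | X_0 = 1] = 1/π_1 = (6/11 + 2/17)/(2/17) = (124/187)/(2/17) = 62/11.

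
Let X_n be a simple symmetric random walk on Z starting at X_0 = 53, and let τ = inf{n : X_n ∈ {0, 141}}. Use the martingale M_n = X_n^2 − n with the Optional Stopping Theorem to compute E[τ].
E[τ] = 4664

M_n = X_n^2 − n is a martingale (since E[X_{n+1}^2 | F_n] = X_n^2 + 1). By OST (τ has finite mean in a bounded region), E[M_τ] = E[M_0] = X_0^2 − 0 = 53^2 = 2809. Also E[M_τ] = E[X_τ^2] − E[τ]. The walk exits at 0 or 141, with P(hit 141 first) = 53/141, so E[X_τ^2] = 141^2 · 53/141 + 0 = 7473. Thus E[τ] = E[X_τ^2] − E[M_τ] = 7473 − 2809 = 4664 = 53(141 − 53) = 4664.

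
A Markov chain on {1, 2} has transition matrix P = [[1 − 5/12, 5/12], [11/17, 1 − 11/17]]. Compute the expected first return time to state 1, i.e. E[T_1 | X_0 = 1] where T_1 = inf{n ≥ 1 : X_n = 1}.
E[T_1 | X_0 = 1] = 1/π_1 = 217/132

For an irreducible recurrent Markov chain with stationary distribution π, E[T_i | X_0 = i] = 1/π_i (Kac's formula). Here π_1 = (11/17)/(5/12 + 11/17) = (11/17)/(217/204) = 132/217, so E[T_1 | X_0 = 1] = 1/π_1 = (5/12 + 11/17)/(11/17) = (217/204)/(11/17) = 217/132.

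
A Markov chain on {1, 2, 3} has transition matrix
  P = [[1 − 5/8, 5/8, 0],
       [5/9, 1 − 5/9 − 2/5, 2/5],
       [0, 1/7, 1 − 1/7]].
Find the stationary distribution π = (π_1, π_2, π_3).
π = (40/211, 45/211, 126/211)

This is a birth-death chain on three states, which satisfies detailed balance: π_1 · P_{12} = π_2 · P_{21} and π_2 · P_{23} = π_3 · P_{32}.
From π_1 · 5/8 = π_2 · 5/9: π_2/π_1 = (5/8)/(5/9) = 9/8.
From π_2 · 2/5 = π_3 · 1/7: π_3/π_2 = (2/5)/(1/7) = 14/5.
Take π_1 proportional to 1; then unnormalized π = (1, 9/8, 63/20). Normalize by dividing by the sum 211/40:
  π = (40/211, 45/211, 126/211).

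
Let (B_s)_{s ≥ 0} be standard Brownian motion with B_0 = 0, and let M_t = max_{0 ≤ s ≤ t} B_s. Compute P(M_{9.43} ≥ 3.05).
P(M_{9.43} ≥ 3.05) = 2·P(B_{9.43} ≥ 3.05) = 2(1 − Φ(3.05/√9.43)) ≈ 0.3206

By the reflection principle for Brownian motion, P(M_t ≥ a) = 2 · P(B_t ≥ a) for a ≥ 0. Since B_t ~ N(0, t), P(B_t ≥ 3.05) = 1 − Φ(3.05/√t) = 1 − Φ(3.05/√9.43) = 1 − Φ(0.9932). So
  P(M_{9.43} ≥ 3.05) = 2(1 − Φ(0.9932)) ≈ 0.3206.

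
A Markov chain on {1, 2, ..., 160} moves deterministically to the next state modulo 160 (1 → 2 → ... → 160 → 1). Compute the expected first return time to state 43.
E[T_43 | X_0 = 43] = 160

The chain cycles deterministically, so starting at state 43 it returns in exactly 160 steps. Equivalently, the stationary distribution is uniform π_j = 1/160 for every state j, so by Kac's formula E[T_43] = 1/π_43 = 160.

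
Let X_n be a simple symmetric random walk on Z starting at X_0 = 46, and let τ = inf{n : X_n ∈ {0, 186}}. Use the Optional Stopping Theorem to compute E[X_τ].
E[X_τ] = 46

X_n is a martingale and τ is a bounded-mean stopping time (indeed τ is finite a.s. with bounded expectation since the walk is in a bounded region). By the OST, E[X_τ] = E[X_0] = 46. Equivalently: E[X_τ] = 186 · P(hit 186 first) + 0 · P(hit 0 first) = 186 · (46/186) = 46.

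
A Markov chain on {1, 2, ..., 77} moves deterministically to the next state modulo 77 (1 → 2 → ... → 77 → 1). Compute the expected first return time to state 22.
E[T_22 | X_0 = 22] = 77

The chain cycles deterministically, so starting at state 22 it returns in exactly 77 steps. Equivalently, the stationary distribution is uniform π_j = 1/77 for every state j, so by Kac's formula E[T_22] = 1/π_22 = 77.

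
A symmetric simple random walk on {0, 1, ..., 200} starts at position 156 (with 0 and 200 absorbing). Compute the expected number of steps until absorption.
E[τ | X_0 = 156] = 6864

Let v_k = E[τ | X_0 = k]. Boundary: v_0 = v_200 = 0. Recurrence: v_k = 1 + (v_{k-1} + v_{k+1})/2 for 1 ≤ k ≤ 199. The particular solution to v_k − (v_{k-1} + v_{k+1})/2 = 1 is v_k = −k^2. Adding homogeneous solution A + B k and matching boundaries gives v_k = k (200 − k). Substituting k = 156: v_156 = 156 · 44 = 6864.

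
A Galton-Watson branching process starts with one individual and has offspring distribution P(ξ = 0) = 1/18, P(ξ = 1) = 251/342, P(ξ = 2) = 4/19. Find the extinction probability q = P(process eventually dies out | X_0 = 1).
q = 19/72

The pgf is f(s) = 1/18 + 251/342·s + 4/19·s². The extinction probability q is the smallest fixed point of f in [0, 1]. Setting s = f(s):
  4/19·s² + (251/342 − 1)·s + 1/18 = 0
  4/19·s² − (1/18 + 4/19)·s + 1/18 = 0
which factors as (s − 1)·(4/19·s − 1/18) = 0, giving roots s = 1 and s = (1/18)/(4/19) = 19/72.
Mean offspring μ = 251/342 + 2·4/19 = 395/342 > 1 (supercritical), so q < 1. The extinction probability is the smaller root: q = (1/18)/(4/19) = 19/72.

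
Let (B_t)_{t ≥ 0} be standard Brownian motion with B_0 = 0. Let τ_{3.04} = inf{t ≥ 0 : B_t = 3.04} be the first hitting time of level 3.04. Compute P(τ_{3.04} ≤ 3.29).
P(τ_{3.04} ≤ 3.29) = 2(1 − Φ(3.04/√3.29)) = 2(1 − Φ(1.6760)) ≈ 0.0937

By the reflection principle for standard BM, P(τ_b ≤ t) = 2 · P(B_t ≥ b). Since B_t ~ N(0, t), P(B_t ≥ 3.04) = 1 − Φ(3.04/√t) = 1 − Φ(3.04/√3.29) = 1 − Φ(1.6760) ≈ 0.04687. Doubling: P(τ_{3.04} ≤ 3.29) ≈ 2 · 0.04687 = 0.09374 ≈ 0.0937.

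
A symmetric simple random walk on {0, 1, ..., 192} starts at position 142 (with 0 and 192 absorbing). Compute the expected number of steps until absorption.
E[τ | X_0 = 142] = 7100

Let v_k = E[τ | X_0 = k]. Boundary: v_0 = v_192 = 0. Recurrence: v_k = 1 + (v_{k-1} + v_{k+1})/2 for 1 ≤ k ≤ 191. The particular solution to v_k − (v_{k-1} + v_{k+1})/2 = 1 is v_k = −k^2. Adding homogeneous solution A + B k and matching boundaries gives v_k = k (192 − k). Substituting k = 142: v_142 = 142 · 50 = 7100.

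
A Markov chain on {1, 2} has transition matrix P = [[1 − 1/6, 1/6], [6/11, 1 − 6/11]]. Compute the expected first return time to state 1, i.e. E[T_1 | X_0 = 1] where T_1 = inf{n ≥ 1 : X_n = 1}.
E[T_1 | X_0 = 1] = 1/π_1 = 47/36

For an irreducible recurrent Markov chain with stationary distribution π, E[T_i | X_0 = i] = 1/π_i (Kac's formula). Here π_1 = (6/11)/(1/6 + 6/11) = (6/11)/(47/66) = 36/47, so E[T_1 | X_0 = 1] = 1/π_1 = (1/6 + 6/11)/(6/11) = (47/66)/(6/11) = 47/36.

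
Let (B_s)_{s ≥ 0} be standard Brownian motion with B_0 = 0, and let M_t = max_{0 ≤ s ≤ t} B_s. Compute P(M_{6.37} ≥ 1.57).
P(M_{6.37} ≥ 1.57) = 2·P(B_{6.37} ≥ 1.57) = 2(1 − Φ(1.57/√6.37)) ≈ 0.5339

By the reflection principle for Brownian motion, P(M_t ≥ a) = 2 · P(B_t ≥ a) for a ≥ 0. Since B_t ~ N(0, t), P(B_t ≥ 1.57) = 1 − Φ(1.57/√t) = 1 − Φ(1.57/√6.37) = 1 − Φ(0.6221). So
  P(M_{6.37} ≥ 1.57) = 2(1 − Φ(0.6221)) ≈ 0.5339.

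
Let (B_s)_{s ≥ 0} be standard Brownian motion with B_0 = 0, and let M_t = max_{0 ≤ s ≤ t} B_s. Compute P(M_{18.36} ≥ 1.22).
P(M_{18.36} ≥ 1.22) = 2·P(B_{18.36} ≥ 1.22) = 2(1 − Φ(1.22/√18.36)) ≈ 0.7759

By the reflection principle for Brownian motion, P(M_t ≥ a) = 2 · P(B_t ≥ a) for a ≥ 0. Since B_t ~ N(0, t), P(B_t ≥ 1.22) = 1 − Φ(1.22/√t) = 1 − Φ(1.22/√18.36) = 1 − Φ(0.2847). So
  P(M_{18.36} ≥ 1.22) = 2(1 − Φ(0.2847)) ≈ 0.7759.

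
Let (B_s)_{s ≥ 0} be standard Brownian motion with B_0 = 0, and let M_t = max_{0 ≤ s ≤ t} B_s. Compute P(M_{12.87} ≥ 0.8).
P(M_{12.87} ≥ 0.8) = 2·P(B_{12.87} ≥ 0.8) = 2(1 − Φ(0.8/√12.87)) ≈ 0.8235

By the reflection principle for Brownian motion, P(M_t ≥ a) = 2 · P(B_t ≥ a) for a ≥ 0. Since B_t ~ N(0, t), P(B_t ≥ 0.8) = 1 − Φ(0.8/√t) = 1 − Φ(0.8/√12.87) = 1 − Φ(0.2230). So
  P(M_{12.87} ≥ 0.8) = 2(1 − Φ(0.2230)) ≈ 0.8235.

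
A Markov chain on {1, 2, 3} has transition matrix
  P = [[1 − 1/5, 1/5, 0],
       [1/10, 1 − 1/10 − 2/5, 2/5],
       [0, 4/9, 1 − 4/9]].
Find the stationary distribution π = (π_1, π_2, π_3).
π = (5/24, 5/12, 3/8)

This is a birth-death chain on three states, which satisfies detailed balance: π_1 · P_{12} = π_2 · P_{21} and π_2 · P_{23} = π_3 · P_{32}.
From π_1 · 1/5 = π_2 · 1/10: π_2/π_1 = (1/5)/(1/10) = 2.
From π_2 · 2/5 = π_3 · 4/9: π_3/π_2 = (2/5)/(4/9) = 9/10.
Take π_1 proportional to 1; then unnormalized π = (1, 2, 9/5). Normalize by dividing by the sum 24/5:
  π = (5/24, 5/12, 3/8).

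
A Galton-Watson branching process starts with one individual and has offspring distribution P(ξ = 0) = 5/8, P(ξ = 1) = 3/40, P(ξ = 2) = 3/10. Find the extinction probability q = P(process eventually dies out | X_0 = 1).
q = 1

Mean offspring μ = 0·5/8 + 1·3/40 + 2·3/10 = 27/40 ≤ 1. For μ ≤ 1 with offspring not concentrated at 1, the Galton-Watson process goes extinct almost surely, so q = 1.
(Algebraic check: The pgf is f(s) = 5/8 + 3/40·s + 3/10·s². The extinction probability q is the smallest fixed point of f in [0, 1]. Setting s = f(s):
  3/10·s² + (3/40 − 1)·s + 5/8 = 0
  3/10·s² − (5/8 + 3/10)·s + 5/8 = 0
which factors as (s − 1)·(3/10·s − 5/8) = 0, giving roots s = 1 and s = (5/8)/(3/10) = 25/12. Since 25/12 ≥ 1, the smallest root in [0, 1] is s = 1.)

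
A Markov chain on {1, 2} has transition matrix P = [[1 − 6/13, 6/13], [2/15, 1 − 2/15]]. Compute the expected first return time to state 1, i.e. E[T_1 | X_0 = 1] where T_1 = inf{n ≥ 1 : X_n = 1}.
E[T_1 | X_0 = 1] = 1/π_1 = 58/13

For an irreducible recurrent Markov chain with stationary distribution π, E[T_i | X_0 = i] = 1/π_i (Kac's formula). Here π_1 = (2/15)/(6/13 + 2/15) = (2/15)/(116/195) = 13/58, so E[T_1 | X_0 = 1] = 1/π_1 = (6/13 + 2/15)/(2/15) = (116/195)/(2/15) = 58/13.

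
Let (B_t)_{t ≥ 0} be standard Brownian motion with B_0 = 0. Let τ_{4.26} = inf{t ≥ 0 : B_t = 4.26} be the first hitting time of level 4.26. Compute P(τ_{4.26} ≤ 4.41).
P(τ_{4.26} ≤ 4.41) = 2(1 − Φ(4.26/√4.41)) = 2(1 − Φ(2.0286)) ≈ 0.0425

By the reflection principle for standard BM, P(τ_b ≤ t) = 2 · P(B_t ≥ b). Since B_t ~ N(0, t), P(B_t ≥ 4.26) = 1 − Φ(4.26/√t) = 1 − Φ(4.26/√4.41) = 1 − Φ(2.0286) ≈ 0.02125. Doubling: P(τ_{4.26} ≤ 4.41) ≈ 2 · 0.02125 = 0.04250 ≈ 0.0425.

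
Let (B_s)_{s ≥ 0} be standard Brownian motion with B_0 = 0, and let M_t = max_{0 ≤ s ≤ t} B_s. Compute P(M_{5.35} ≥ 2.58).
P(M_{5.35} ≥ 2.58) = 2·P(B_{5.35} ≥ 2.58) = 2(1 − Φ(2.58/√5.35)) ≈ 0.2647

By the reflection principle for Brownian motion, P(M_t ≥ a) = 2 · P(B_t ≥ a) for a ≥ 0. Since B_t ~ N(0, t), P(B_t ≥ 2.58) = 1 − Φ(2.58/√t) = 1 − Φ(2.58/√5.35) = 1 − Φ(1.1154). So
  P(M_{5.35} ≥ 2.58) = 2(1 − Φ(1.1154)) ≈ 0.2647.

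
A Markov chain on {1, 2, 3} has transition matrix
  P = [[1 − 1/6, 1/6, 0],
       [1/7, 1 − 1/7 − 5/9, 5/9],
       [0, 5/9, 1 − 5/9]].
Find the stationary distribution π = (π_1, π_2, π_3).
π = (3/10, 7/20, 7/20)

This is a birth-death chain on three states, which satisfies detailed balance: π_1 · P_{12} = π_2 · P_{21} and π_2 · P_{23} = π_3 · P_{32}.
From π_1 · 1/6 = π_2 · 1/7: π_2/π_1 = (1/6)/(1/7) = 7/6.
From π_2 · 5/9 = π_3 · 5/9: π_3/π_2 = (5/9)/(5/9) = 1.
Take π_1 proportional to 1; then unnormalized π = (1, 7/6, 7/6). Normalize by dividing by the sum 10/3:
  π = (3/10, 7/20, 7/20).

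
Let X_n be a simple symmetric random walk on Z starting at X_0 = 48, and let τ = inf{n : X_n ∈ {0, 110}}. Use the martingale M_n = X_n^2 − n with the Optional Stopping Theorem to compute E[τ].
E[τ] = 2976

M_n = X_n^2 − n is a martingale (since E[X_{n+1}^2 | F_n] = X_n^2 + 1). By OST (τ has finite mean in a bounded region), E[M_τ] = E[M_0] = X_0^2 − 0 = 48^2 = 2304. Also E[M_τ] = E[X_τ^2] − E[τ]. The walk exits at 0 or 110, with P(hit 110 first) = 48/110, so E[X_τ^2] = 110^2 · 48/110 + 0 = 5280. Thus E[τ] = E[X_τ^2] − E[M_τ] = 5280 − 2304 = 2976 = 48(110 − 48) = 2976.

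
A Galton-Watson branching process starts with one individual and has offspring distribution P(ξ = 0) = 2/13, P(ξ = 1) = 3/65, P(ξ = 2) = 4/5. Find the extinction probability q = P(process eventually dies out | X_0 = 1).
q = 5/26

The pgf is f(s) = 2/13 + 3/65·s + 4/5·s². The extinction probability q is the smallest fixed point of f in [0, 1]. Setting s = f(s):
  4/5·s² + (3/65 − 1)·s + 2/13 = 0
  4/5·s² − (2/13 + 4/5)·s + 2/13 = 0
which factors as (s − 1)·(4/5·s − 2/13) = 0, giving roots s = 1 and s = (2/13)/(4/5) = 5/26.
Mean offspring μ = 3/65 + 2·4/5 = 107/65 > 1 (supercritical), so q < 1. The extinction probability is the smaller root: q = (2/13)/(4/5) = 5/26.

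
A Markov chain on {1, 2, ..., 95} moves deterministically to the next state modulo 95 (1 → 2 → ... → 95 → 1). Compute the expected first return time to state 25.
E[T_25 | X_0 = 25] = 95

The chain cycles deterministically, so starting at state 25 it returns in exactly 95 steps. Equivalently, the stationary distribution is uniform π_j = 1/95 for every state j, so by Kac's formula E[T_25] = 1/π_25 = 95.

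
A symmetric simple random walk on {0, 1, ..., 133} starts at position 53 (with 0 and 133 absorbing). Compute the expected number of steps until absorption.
E[τ | X_0 = 53] = 4240

Let v_k = E[τ | X_0 = k]. Boundary: v_0 = v_133 = 0. Recurrence: v_k = 1 + (v_{k-1} + v_{k+1})/2 for 1 ≤ k ≤ 132. The particular solution to v_k − (v_{k-1} + v_{k+1})/2 = 1 is v_k = −k^2. Adding homogeneous solution A + B k and matching boundaries gives v_k = k (133 − k). Substituting k = 53: v_53 = 53 · 80 = 4240.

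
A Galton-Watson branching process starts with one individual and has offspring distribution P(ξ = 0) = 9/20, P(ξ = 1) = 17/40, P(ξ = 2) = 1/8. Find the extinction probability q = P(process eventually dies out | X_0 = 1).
q = 1

Mean offspring μ = 0·9/20 + 1·17/40 + 2·1/8 = 27/40 ≤ 1. For μ ≤ 1 with offspring not concentrated at 1, the Galton-Watson process goes extinct almost surely, so q = 1.
(Algebraic check: The pgf is f(s) = 9/20 + 17/40·s + 1/8·s². The extinction probability q is the smallest fixed point of f in [0, 1]. Setting s = f(s):
  1/8·s² + (17/40 − 1)·s + 9/20 = 0
  1/8·s² − (9/20 + 1/8)·s + 9/20 = 0
which factors as (s − 1)·(1/8·s − 9/20) = 0, giving roots s = 1 and s = (9/20)/(1/8) = 18/5. Since 18/5 ≥ 1, the smallest root in [0, 1] is s = 1.)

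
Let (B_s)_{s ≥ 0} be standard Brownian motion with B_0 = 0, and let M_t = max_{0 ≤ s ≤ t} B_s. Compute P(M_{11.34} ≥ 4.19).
P(M_{11.34} ≥ 4.19) = 2·P(B_{11.34} ≥ 4.19) = 2(1 − Φ(4.19/√11.34)) ≈ 0.2134

By the reflection principle for Brownian motion, P(M_t ≥ a) = 2 · P(B_t ≥ a) for a ≥ 0. Since B_t ~ N(0, t), P(B_t ≥ 4.19) = 1 − Φ(4.19/√t) = 1 − Φ(4.19/√11.34) = 1 − Φ(1.2442). So
  P(M_{11.34} ≥ 4.19) = 2(1 − Φ(1.2442)) ≈ 0.2134.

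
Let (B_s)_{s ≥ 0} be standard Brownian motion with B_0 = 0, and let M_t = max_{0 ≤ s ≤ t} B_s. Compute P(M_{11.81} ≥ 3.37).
P(M_{11.81} ≥ 3.37) = 2·P(B_{11.81} ≥ 3.37) = 2(1 − Φ(3.37/√11.81)) ≈ 0.3268

By the reflection principle for Brownian motion, P(M_t ≥ a) = 2 · P(B_t ≥ a) for a ≥ 0. Since B_t ~ N(0, t), P(B_t ≥ 3.37) = 1 − Φ(3.37/√t) = 1 − Φ(3.37/√11.81) = 1 − Φ(0.9806). So
  P(M_{11.81} ≥ 3.37) = 2(1 − Φ(0.9806)) ≈ 0.3268.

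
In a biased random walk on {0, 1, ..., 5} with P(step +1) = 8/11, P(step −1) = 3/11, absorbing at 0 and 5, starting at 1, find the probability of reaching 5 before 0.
P(hit 5 before 0) = (1 − (3/8)^1) / (1 − (3/8)^5) = 4096/6505

Let u_k denote P(reach 5 before 0 | start at k). Boundary: u_0 = 0, u_5 = 1. Recurrence: u_k = 8/11·u_{k+1} + 3/11·u_{k-1} for 1 ≤ k ≤ 4. Try u_k = A + B·r^k with r = q/p = (3/11)/(8/11) = 3/8. Substitution satisfies the recurrence; boundary conditions give:
  u_k = (1 − r^k) / (1 − r^N) = (1 − (3/8)^1) / (1 − (3/8)^5) = 4096/6505.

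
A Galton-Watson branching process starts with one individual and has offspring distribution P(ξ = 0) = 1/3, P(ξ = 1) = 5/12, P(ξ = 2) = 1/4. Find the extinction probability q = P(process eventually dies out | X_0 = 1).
q = 1

Mean offspring μ = 0·1/3 + 1·5/12 + 2·1/4 = 11/12 ≤ 1. For μ ≤ 1 with offspring not concentrated at 1, the Galton-Watson process goes extinct almost surely, so q = 1.
(Algebraic check: The pgf is f(s) = 1/3 + 5/12·s + 1/4·s². The extinction probability q is the smallest fixed point of f in [0, 1]. Setting s = f(s):
  1/4·s² + (5/12 − 1)·s + 1/3 = 0
  1/4·s² − (1/3 + 1/4)·s + 1/3 = 0
which factors as (s − 1)·(1/4·s − 1/3) = 0, giving roots s = 1 and s = (1/3)/(1/4) = 4/3. Since 4/3 ≥ 1, the smallest root in [0, 1] is s = 1.)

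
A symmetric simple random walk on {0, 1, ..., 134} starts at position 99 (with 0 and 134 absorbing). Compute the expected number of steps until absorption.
E[τ | X_0 = 99] = 3465

Let v_k = E[τ | X_0 = k]. Boundary: v_0 = v_134 = 0. Recurrence: v_k = 1 + (v_{k-1} + v_{k+1})/2 for 1 ≤ k ≤ 133. The particular solution to v_k − (v_{k-1} + v_{k+1})/2 = 1 is v_k = −k^2. Adding homogeneous solution A + B k and matching boundaries gives v_k = k (134 − k). Substituting k = 99: v_99 = 99 · 35 = 3465.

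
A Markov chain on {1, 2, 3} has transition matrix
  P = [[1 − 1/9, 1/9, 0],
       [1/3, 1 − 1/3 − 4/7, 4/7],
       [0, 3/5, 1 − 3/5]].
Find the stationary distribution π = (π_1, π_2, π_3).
π = (63/104, 21/104, 5/26)

This is a birth-death chain on three states, which satisfies detailed balance: π_1 · P_{12} = π_2 · P_{21} and π_2 · P_{23} = π_3 · P_{32}.
From π_1 · 1/9 = π_2 · 1/3: π_2/π_1 = (1/9)/(1/3) = 1/3.
From π_2 · 4/7 = π_3 · 3/5: π_3/π_2 = (4/7)/(3/5) = 20/21.
Take π_1 proportional to 1; then unnormalized π = (1, 1/3, 20/63). Normalize by dividing by the sum 104/63:
  π = (63/104, 21/104, 5/26).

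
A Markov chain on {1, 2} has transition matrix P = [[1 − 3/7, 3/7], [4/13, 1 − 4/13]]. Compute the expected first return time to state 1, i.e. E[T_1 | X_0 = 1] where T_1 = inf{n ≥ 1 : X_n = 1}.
E[T_1 | X_0 = 1] = 1/π_1 = 67/28

For an irreducible recurrent Markov chain with stationary distribution π, E[T_i | X_0 = i] = 1/π_i (Kac's formula). Here π_1 = (4/13)/(3/7 + 4/13) = (4/13)/(67/91) = 28/67, so E[T_1 | X_0 = 1] = 1/π_1 = (3/7 + 4/13)/(4/13) = (67/91)/(4/13) = 67/28.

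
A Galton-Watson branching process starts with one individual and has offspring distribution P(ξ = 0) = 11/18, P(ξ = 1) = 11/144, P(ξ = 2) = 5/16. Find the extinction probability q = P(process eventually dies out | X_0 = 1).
q = 1

Mean offspring μ = 0·11/18 + 1·11/144 + 2·5/16 = 101/144 ≤ 1. For μ ≤ 1 with offspring not concentrated at 1, the Galton-Watson process goes extinct almost surely, so q = 1.
(Algebraic check: The pgf is f(s) = 11/18 + 11/144·s + 5/16·s². The extinction probability q is the smallest fixed point of f in [0, 1]. Setting s = f(s):
  5/16·s² + (11/144 − 1)·s + 11/18 = 0
  5/16·s² − (11/18 + 5/16)·s + 11/18 = 0
which factors as (s − 1)·(5/16·s − 11/18) = 0, giving roots s = 1 and s = (11/18)/(5/16) = 88/45. Since 88/45 ≥ 1, the smallest root in [0, 1] is s = 1.)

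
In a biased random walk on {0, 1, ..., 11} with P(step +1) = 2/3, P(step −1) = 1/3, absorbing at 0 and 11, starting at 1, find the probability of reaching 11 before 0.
P(hit 11 before 0) = (1 − (1/2)^1) / (1 − (1/2)^11) = 1024/2047

Let u_k denote P(reach 11 before 0 | start at k). Boundary: u_0 = 0, u_11 = 1. Recurrence: u_k = 2/3·u_{k+1} + 1/3·u_{k-1} for 1 ≤ k ≤ 10. Try u_k = A + B·r^k with r = q/p = (1/3)/(2/3) = 1/2. Substitution satisfies the recurrence; boundary conditions give:
  u_k = (1 − r^k) / (1 − r^N) = (1 − (1/2)^1) / (1 − (1/2)^11) = 1024/2047.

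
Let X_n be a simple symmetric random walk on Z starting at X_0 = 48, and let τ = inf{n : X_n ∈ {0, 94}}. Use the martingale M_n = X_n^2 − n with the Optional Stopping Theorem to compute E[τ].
E[τ] = 2208

M_n = X_n^2 − n is a martingale (since E[X_{n+1}^2 | F_n] = X_n^2 + 1). By OST (τ has finite mean in a bounded region), E[M_τ] = E[M_0] = X_0^2 − 0 = 48^2 = 2304. Also E[M_τ] = E[X_τ^2] − E[τ]. The walk exits at 0 or 94, with P(hit 94 first) = 48/94, so E[X_τ^2] = 94^2 · 48/94 + 0 = 4512. Thus E[τ] = E[X_τ^2] − E[M_τ] = 4512 − 2304 = 2208 = 48(94 − 48) = 2208.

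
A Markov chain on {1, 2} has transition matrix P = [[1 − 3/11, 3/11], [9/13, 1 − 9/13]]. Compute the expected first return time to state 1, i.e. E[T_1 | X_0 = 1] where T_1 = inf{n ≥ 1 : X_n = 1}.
E[T_1 | X_0 = 1] = 1/π_1 = 46/33

For an irreducible recurrent Markov chain with stationary distribution π, E[T_i | X_0 = i] = 1/π_i (Kac's formula). Here π_1 = (9/13)/(3/11 + 9/13) = (9/13)/(138/143) = 33/46, so E[T_1 | X_0 = 1] = 1/π_1 = (3/11 + 9/13)/(9/13) = (138/143)/(9/13) = 46/33.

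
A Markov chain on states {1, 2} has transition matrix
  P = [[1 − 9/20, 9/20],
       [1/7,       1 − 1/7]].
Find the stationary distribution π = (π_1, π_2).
π_1 = 20/83, π_2 = 63/83

Solve πP = π with π_1 + π_2 = 1. From πP = π: π_1 · (1 − 9/20) + π_2 · 1/7 = π_1 ⇒ π_2 · 1/7 = π_1 · 9/20 ⇒ π_2/π_1 = (9/20)/(1/7) = 63/20. Together with π_1 + π_2 = 1:
  π_1 = (1/7)/(9/20 + 1/7) = (1/7)/(83/140) = 20/83,
  π_2 = (9/20)/(9/20 + 1/7) = (9/20)/(83/140) = 63/83.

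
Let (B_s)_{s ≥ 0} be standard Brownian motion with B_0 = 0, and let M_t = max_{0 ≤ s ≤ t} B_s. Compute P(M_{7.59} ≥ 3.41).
P(M_{7.59} ≥ 3.41) = 2·P(B_{7.59} ≥ 3.41) = 2(1 − Φ(3.41/√7.59)) ≈ 0.2158

By the reflection principle for Brownian motion, P(M_t ≥ a) = 2 · P(B_t ≥ a) for a ≥ 0. Since B_t ~ N(0, t), P(B_t ≥ 3.41) = 1 − Φ(3.41/√t) = 1 − Φ(3.41/√7.59) = 1 − Φ(1.2378). So
  P(M_{7.59} ≥ 3.41) = 2(1 − Φ(1.2378)) ≈ 0.2158.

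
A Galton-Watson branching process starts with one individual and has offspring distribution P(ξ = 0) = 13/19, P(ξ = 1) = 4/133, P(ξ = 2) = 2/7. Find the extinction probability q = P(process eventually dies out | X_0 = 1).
q = 1

Mean offspring μ = 0·13/19 + 1·4/133 + 2·2/7 = 80/133 ≤ 1. For μ ≤ 1 with offspring not concentrated at 1, the Galton-Watson process goes extinct almost surely, so q = 1.
(Algebraic check: The pgf is f(s) = 13/19 + 4/133·s + 2/7·s². The extinction probability q is the smallest fixed point of f in [0, 1]. Setting s = f(s):
  2/7·s² + (4/133 − 1)·s + 13/19 = 0
  2/7·s² − (13/19 + 2/7)·s + 13/19 = 0
which factors as (s − 1)·(2/7·s − 13/19) = 0, giving roots s = 1 and s = (13/19)/(2/7) = 91/38. Since 91/38 ≥ 1, the smallest root in [0, 1] is s = 1.)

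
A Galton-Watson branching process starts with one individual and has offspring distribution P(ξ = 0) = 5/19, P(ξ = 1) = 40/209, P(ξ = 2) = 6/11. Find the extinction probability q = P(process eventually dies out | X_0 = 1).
q = 55/114

The pgf is f(s) = 5/19 + 40/209·s + 6/11·s². The extinction probability q is the smallest fixed point of f in [0, 1]. Setting s = f(s):
  6/11·s² + (40/209 − 1)·s + 5/19 = 0
  6/11·s² − (5/19 + 6/11)·s + 5/19 = 0
which factors as (s − 1)·(6/11·s − 5/19) = 0, giving roots s = 1 and s = (5/19)/(6/11) = 55/114.
Mean offspring μ = 40/209 + 2·6/11 = 268/209 > 1 (supercritical), so q < 1. The extinction probability is the smaller root: q = (5/19)/(6/11) = 55/114.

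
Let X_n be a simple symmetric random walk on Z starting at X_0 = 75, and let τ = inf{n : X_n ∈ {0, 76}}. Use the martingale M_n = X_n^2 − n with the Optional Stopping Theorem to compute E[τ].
E[τ] = 75

M_n = X_n^2 − n is a martingale (since E[X_{n+1}^2 | F_n] = X_n^2 + 1). By OST (τ has finite mean in a bounded region), E[M_τ] = E[M_0] = X_0^2 − 0 = 75^2 = 5625. Also E[M_τ] = E[X_τ^2] − E[τ]. The walk exits at 0 or 76, with P(hit 76 first) = 75/76, so E[X_τ^2] = 76^2 · 75/76 + 0 = 5700. Thus E[τ] = E[X_τ^2] − E[M_τ] = 5700 − 5625 = 75 = 75(76 − 75) = 75.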